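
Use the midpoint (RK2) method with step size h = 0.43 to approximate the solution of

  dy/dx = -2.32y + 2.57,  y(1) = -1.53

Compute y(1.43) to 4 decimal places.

-0.2111

Midpoint: k1 = f(x_n, y_n); k2 = f(x_n + h/2, y_n + (h/2)·k1); y_{n+1} = y_n + h·k2.
x=1.000000, y=-1.530000:
  k1 = f(1.000000, -1.530000) = 6.119600
  k2 = f(1.215000, -0.214286) = 3.067144
  y ← -1.530000 + 0.43·3.067144 = -0.211128
y(1.43) ≈ -0.2111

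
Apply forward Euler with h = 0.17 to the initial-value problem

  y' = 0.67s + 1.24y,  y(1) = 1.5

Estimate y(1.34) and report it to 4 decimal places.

2.4702

Euler: y_{n+1} = y_n + h·f(s_n, y_n).
s=1.000000, y=1.500000: f=2.530000 → y ← 1.500000 + 0.17·2.530000 = 1.930100
s=1.170000, y=1.930100: f=3.177224 → y ← 1.930100 + 0.17·3.177224 = 2.470228
y(1.34) ≈ 2.4702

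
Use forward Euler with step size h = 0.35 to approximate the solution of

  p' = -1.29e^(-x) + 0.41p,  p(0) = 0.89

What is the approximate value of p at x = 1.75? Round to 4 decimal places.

-0.0928

Euler: p_{n+1} = p_n + h·f(x_n, p_n).
x=0.000000, p=0.890000: f=-0.925100 → p ← 0.890000 + 0.35·(-0.925100) = 0.566215
x=0.350000, p=0.566215: f=-0.676899 → p ← 0.566215 + 0.35·(-0.676899) = 0.329300
x=0.700000, p=0.329300: f=-0.505582 → p ← 0.329300 + 0.35·(-0.505582) = 0.152346
x=1.050000, p=0.152346: f=-0.388958 → p ← 0.152346 + 0.35·(-0.388958) = 0.016211
x=1.400000, p=0.016211: f=-0.311463 → p ← 0.016211 + 0.35·(-0.311463) = -0.092801
p(1.75) ≈ -0.0928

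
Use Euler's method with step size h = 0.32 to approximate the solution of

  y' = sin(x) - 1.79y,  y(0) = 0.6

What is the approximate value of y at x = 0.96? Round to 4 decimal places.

0.2809

Euler: y_{n+1} = y_n + h·f(x_n, y_n).
x=0.000000, y=0.600000: f=-1.074000 → y ← 0.600000 + 0.32·(-1.074000) = 0.256320
x=0.320000, y=0.256320: f=-0.144246 → y ← 0.256320 + 0.32·(-0.144246) = 0.210161
x=0.640000, y=0.210161: f=0.221007 → y ← 0.210161 + 0.32·0.221007 = 0.280883
y(0.96) ≈ 0.2809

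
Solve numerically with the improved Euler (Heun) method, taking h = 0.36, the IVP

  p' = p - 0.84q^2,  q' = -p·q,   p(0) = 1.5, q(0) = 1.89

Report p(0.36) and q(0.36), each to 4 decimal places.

1.2884, 1.2295

Heun on (p,q): k1 = f(s_n, state_n); k2 = f(s_n + h, state_n + h·k1); state_{n+1} = state_n + (h/2)·(k1 + k2).
0.000000: (1.500000, 1.890000)
  k1 = (-1.500564, -2.835000)
  predictor → (0.959797, 0.869400)
  k2 = (0.324878, -0.834447)
  → (1.288376, 1.229499)
(p(0.36), q(0.36)) ≈ (1.2884, 1.2295)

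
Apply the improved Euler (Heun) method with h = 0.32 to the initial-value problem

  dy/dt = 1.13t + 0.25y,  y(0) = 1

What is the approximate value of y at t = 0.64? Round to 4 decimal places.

1.4142

Heun: k1 = f(t_n, y_n); k2 = f(t_n + h, y_n + h·k1); y_{n+1} = y_n + (h/2)·(k1 + k2).
t=0.000000, y=1.000000:
  k1 = f(0.000000, 1.000000) = 0.250000
  k2 = f(0.320000, 1.080000) = 0.631600
  y ← 1.000000 + (0.32/2)·(0.250000 + 0.631600) = 1.141056
t=0.320000, y=1.141056:
  k1 = f(0.320000, 1.141056) = 0.646864
  k2 = f(0.640000, 1.348052) = 1.060213
  y ← 1.141056 + (0.32/2)·(0.646864 + 1.060213) = 1.414188
y(0.64) ≈ 1.4142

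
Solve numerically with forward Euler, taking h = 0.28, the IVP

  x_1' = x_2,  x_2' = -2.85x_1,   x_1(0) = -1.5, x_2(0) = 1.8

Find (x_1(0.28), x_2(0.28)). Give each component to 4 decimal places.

-0.9960, 2.9970

Euler on (x_1,x_2): x_1_{n+1} = x_1_n + h·x_1', x_2_{n+1} = x_2_n + h·x_2'.
0.000000: (-1.500000, 1.800000); f=(1.800000, 4.275000) → (-0.996000, 2.997000)
(x_1(0.28), x_2(0.28)) ≈ (-0.9960, 2.9970)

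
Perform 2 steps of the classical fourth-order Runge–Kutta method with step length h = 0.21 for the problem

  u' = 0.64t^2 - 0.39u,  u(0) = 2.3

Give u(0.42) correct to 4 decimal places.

RK4: k1 = f(t_n, u_n); k2 = f(t_n + h/2, u_n + (h/2)·k1); k3 = f(t_n + h/2, u_n + (h/2)·k2); k4 = f(t_n + h, u_n + h·k3); u_{n+1} = u_n + (h/6)·(k1 + 2k2 + 2k3 + k4).
t=0.000000, u=2.300000:
  k1 = f(0.000000, 2.300000) = -0.897000
  k2 = f(0.105000, 2.205815) = -0.853212
  k3 = f(0.105000, 2.210413) = -0.855005
  k4 = f(0.210000, 2.120449) = -0.798751
  u ← 2.300000 + (0.21/6)·(k1 + 2k2 + 2k3 + k4) = 2.121074
t=0.210000, u=2.121074:
  k1 = f(0.210000, 2.121074) = -0.798995
  k2 = f(0.315000, 2.037179) = -0.730996
  k3 = f(0.315000, 2.044319) = -0.733780
  k4 = f(0.420000, 1.966980) = -0.654226
  u ← 2.121074 + (0.21/6)·(k1 + 2k2 + 2k3 + k4) = 1.967676
u(0.42) ≈ 1.9677

1.9677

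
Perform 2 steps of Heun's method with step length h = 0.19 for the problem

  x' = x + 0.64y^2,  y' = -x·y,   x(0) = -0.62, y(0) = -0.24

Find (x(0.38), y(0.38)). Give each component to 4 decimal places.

Heun on (x,y): k1 = f(t_n, state_n); k2 = f(t_n + h, state_n + h·k1); state_{n+1} = state_n + (h/2)·(k1 + k2).
0.000000: (-0.620000, -0.240000)
  k1 = (-0.583136, -0.148800)
  predictor → (-0.730796, -0.268272)
  k2 = (-0.684735, -0.196052)
  → (-0.740448, -0.272761)
0.190000: (-0.740448, -0.272761)
  k1 = (-0.692833, -0.201965)
  predictor → (-0.872086, -0.311134)
  k2 = (-0.810131, -0.271336)
  → (-0.883229, -0.317725)
(x(0.38), y(0.38)) ≈ (-0.8832, -0.3177)

-0.8832, -0.3177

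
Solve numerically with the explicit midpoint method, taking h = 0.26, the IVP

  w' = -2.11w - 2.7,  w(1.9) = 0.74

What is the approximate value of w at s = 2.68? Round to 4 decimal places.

-0.8393

Midpoint: k1 = f(s_n, w_n); k2 = f(s_n + h/2, w_n + (h/2)·k1); w_{n+1} = w_n + h·k2.
s=1.900000, w=0.740000:
  k1 = f(1.900000, 0.740000) = -4.261400
  k2 = f(2.030000, 0.186018) = -3.092498
  w ← 0.740000 + 0.26·(-3.092498) = -0.064049
s=2.160000, w=-0.064049:
  k1 = f(2.160000, -0.064049) = -2.564856
  k2 = f(2.290000, -0.397481) = -1.861316
  w ← -0.064049 + 0.26·(-1.861316) = -0.547992
s=2.420000, w=-0.547992:
  k1 = f(2.420000, -0.547992) = -1.543738
  k2 = f(2.550000, -0.748677) = -1.120291
  w ← -0.547992 + 0.26·(-1.120291) = -0.839267
w(2.68) ≈ -0.8393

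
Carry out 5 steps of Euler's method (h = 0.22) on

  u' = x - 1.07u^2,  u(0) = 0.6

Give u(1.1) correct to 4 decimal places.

0.7201

Euler: u_{n+1} = u_n + h·f(x_n, u_n).
x=0.000000, u=0.600000: f=-0.385200 → u ← 0.600000 + 0.22·(-0.385200) = 0.515256
x=0.220000, u=0.515256: f=-0.064073 → u ← 0.515256 + 0.22·(-0.064073) = 0.501160
x=0.440000, u=0.501160: f=0.171257 → u ← 0.501160 + 0.22·0.171257 = 0.538837
x=0.660000, u=0.538837: f=0.349331 → u ← 0.538837 + 0.22·0.349331 = 0.615689
x=0.880000, u=0.615689: f=0.474391 → u ← 0.615689 + 0.22·0.474391 = 0.720056
u(1.1) ≈ 0.7201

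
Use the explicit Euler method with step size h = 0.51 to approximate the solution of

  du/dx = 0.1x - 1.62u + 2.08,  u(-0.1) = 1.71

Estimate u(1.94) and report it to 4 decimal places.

1.3660

Euler: u_{n+1} = u_n + h·f(x_n, u_n).
x=-0.100000, u=1.710000: f=-0.700200 → u ← 1.710000 + 0.51·(-0.700200) = 1.352898
x=0.410000, u=1.352898: f=-0.070695 → u ← 1.352898 + 0.51·(-0.070695) = 1.316844
x=0.920000, u=1.316844: f=0.038713 → u ← 1.316844 + 0.51·0.038713 = 1.336587
x=1.430000, u=1.336587: f=0.057728 → u ← 1.336587 + 0.51·0.057728 = 1.366029
u(1.94) ≈ 1.3660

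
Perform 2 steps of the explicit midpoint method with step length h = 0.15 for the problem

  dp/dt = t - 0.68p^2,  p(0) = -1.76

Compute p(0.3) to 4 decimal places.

Midpoint: k1 = f(t_n, p_n); k2 = f(t_n + h/2, p_n + (h/2)·k1); p_{n+1} = p_n + h·k2.
t=0.000000, p=-1.760000:
  k1 = f(0.000000, -1.760000) = -2.106368
  k2 = f(0.075000, -1.917978) = -2.426474
  p ← -1.760000 + 0.15·(-2.426474) = -2.123971
t=0.150000, p=-2.123971:
  k1 = f(0.150000, -2.123971) = -2.917652
  k2 = f(0.225000, -2.342795) = -3.507308
  p ← -2.123971 + 0.15·(-3.507308) = -2.650067
p(0.3) ≈ -2.6501

-2.6501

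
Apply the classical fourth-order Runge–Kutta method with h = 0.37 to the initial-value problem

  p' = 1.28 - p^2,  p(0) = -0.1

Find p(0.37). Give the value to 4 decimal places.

0.3602

RK4: k1 = f(s_n, p_n); k2 = f(s_n + h/2, p_n + (h/2)·k1); k3 = f(s_n + h/2, p_n + (h/2)·k2); k4 = f(s_n + h, p_n + h·k3); p_{n+1} = p_n + (h/6)·(k1 + 2k2 + 2k3 + k4).
s=0.000000, p=-0.100000:
  k1 = f(0.000000, -0.100000) = 1.270000
  k2 = f(0.185000, 0.134950) = 1.261788
  k3 = f(0.185000, 0.133431) = 1.262196
  k4 = f(0.370000, 0.367013) = 1.145302
  p ← -0.100000 + (0.37/6)·(k1 + 2k2 + 2k3 + k4) = 0.360235
p(0.37) ≈ 0.3602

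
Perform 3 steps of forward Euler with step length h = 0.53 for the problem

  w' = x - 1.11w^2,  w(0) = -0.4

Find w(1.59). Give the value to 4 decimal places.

Euler: w_{n+1} = w_n + h·f(x_n, w_n).
x=0.000000, w=-0.400000: f=-0.177600 → w ← -0.400000 + 0.53·(-0.177600) = -0.494128
x=0.530000, w=-0.494128: f=0.258980 → w ← -0.494128 + 0.53·0.258980 = -0.356869
x=1.060000, w=-0.356869: f=0.918636 → w ← -0.356869 + 0.53·0.918636 = 0.130008
w(1.59) ≈ 0.1300

0.1300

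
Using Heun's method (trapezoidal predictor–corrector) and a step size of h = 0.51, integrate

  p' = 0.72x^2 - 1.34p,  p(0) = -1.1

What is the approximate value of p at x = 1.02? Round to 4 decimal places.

Heun: k1 = f(x_n, p_n); k2 = f(x_n + h, p_n + h·k1); p_{n+1} = p_n + (h/2)·(k1 + k2).
x=0.000000, p=-1.100000:
  k1 = f(0.000000, -1.100000) = 1.474000
  k2 = f(0.510000, -0.348260) = 0.653940
  p ← -1.100000 + (0.51/2)·(1.474000 + 0.653940) = -0.557375
x=0.510000, p=-0.557375:
  k1 = f(0.510000, -0.557375) = 0.934155
  k2 = f(1.020000, -0.080956) = 0.857569
  p ← -0.557375 + (0.51/2)·(0.934155 + 0.857569) = -0.100486
p(1.02) ≈ -0.1005

-0.1005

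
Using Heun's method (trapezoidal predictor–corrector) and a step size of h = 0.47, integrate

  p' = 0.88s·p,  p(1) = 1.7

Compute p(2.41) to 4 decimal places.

Heun: k1 = f(s_n, p_n); k2 = f(s_n + h, p_n + h·k1); p_{n+1} = p_n + (h/2)·(k1 + k2).
s=1.000000, p=1.700000:
  k1 = f(1.000000, 1.700000) = 1.496000
  k2 = f(1.470000, 2.403120) = 3.108676
  p ← 1.700000 + (0.47/2)·(1.496000 + 3.108676) = 2.782099
s=1.470000, p=2.782099:
  k1 = f(1.470000, 2.782099) = 3.598923
  k2 = f(1.940000, 4.473593) = 7.637317
  p ← 2.782099 + (0.47/2)·(3.598923 + 7.637317) = 5.422615
s=1.940000, p=5.422615:
  k1 = f(1.940000, 5.422615) = 9.257489
  k2 = f(2.410000, 9.773635) = 20.727926
  p ← 5.422615 + (0.47/2)·(9.257489 + 20.727926) = 12.469188
p(2.41) ≈ 12.4692

12.4692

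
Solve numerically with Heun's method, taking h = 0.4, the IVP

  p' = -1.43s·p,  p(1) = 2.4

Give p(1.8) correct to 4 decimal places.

Heun: k1 = f(s_n, p_n); k2 = f(s_n + h, p_n + h·k1); p_{n+1} = p_n + (h/2)·(k1 + k2).
s=1.000000, p=2.400000:
  k1 = f(1.000000, 2.400000) = -3.432000
  k2 = f(1.400000, 1.027200) = -2.056454
  p ← 2.400000 + (0.4/2)·(-3.432000 + (-2.056454)) = 1.302309
s=1.400000, p=1.302309:
  k1 = f(1.400000, 1.302309) = -2.607223
  k2 = f(1.800000, 0.259420) = -0.667747
  p ← 1.302309 + (0.4/2)·(-2.607223 + (-0.667747)) = 0.647315
p(1.8) ≈ 0.6473

0.6473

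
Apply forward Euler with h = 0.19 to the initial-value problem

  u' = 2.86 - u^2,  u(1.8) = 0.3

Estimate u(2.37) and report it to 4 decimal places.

1.4912

Euler: u_{n+1} = u_n + h·f(t_n, u_n).
t=1.800000, u=0.300000: f=2.770000 → u ← 0.300000 + 0.19·2.770000 = 0.826300
t=1.990000, u=0.826300: f=2.177228 → u ← 0.826300 + 0.19·2.177228 = 1.239973
t=2.180000, u=1.239973: f=1.322466 → u ← 1.239973 + 0.19·1.322466 = 1.491242
u(2.37) ≈ 1.4912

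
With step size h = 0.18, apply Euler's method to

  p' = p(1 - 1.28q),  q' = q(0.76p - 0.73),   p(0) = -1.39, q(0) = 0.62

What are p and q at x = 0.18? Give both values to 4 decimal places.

Euler on (p,q): p_{n+1} = p_n + h·p', q_{n+1} = q_n + h·q'.
0.000000: (-1.390000, 0.620000); f=(-0.286896, -1.107568) → (-1.441641, 0.420638)
(p(0.18), q(0.18)) ≈ (-1.4416, 0.4206)

-1.4416, 0.4206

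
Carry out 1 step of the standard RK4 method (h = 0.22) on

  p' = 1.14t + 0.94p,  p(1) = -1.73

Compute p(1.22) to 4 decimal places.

RK4: k1 = f(t_n, p_n); k2 = f(t_n + h/2, p_n + (h/2)·k1); k3 = f(t_n + h/2, p_n + (h/2)·k2); k4 = f(t_n + h, p_n + h·k3); p_{n+1} = p_n + (h/6)·(k1 + 2k2 + 2k3 + k4).
t=1.000000, p=-1.730000:
  k1 = f(1.000000, -1.730000) = -0.486200
  k2 = f(1.110000, -1.783482) = -0.411073
  k3 = f(1.110000, -1.775218) = -0.403305
  k4 = f(1.220000, -1.818727) = -0.318803
  p ← -1.730000 + (0.22/6)·(k1 + 2k2 + 2k3 + k4) = -1.819238
p(1.22) ≈ -1.8192

-1.8192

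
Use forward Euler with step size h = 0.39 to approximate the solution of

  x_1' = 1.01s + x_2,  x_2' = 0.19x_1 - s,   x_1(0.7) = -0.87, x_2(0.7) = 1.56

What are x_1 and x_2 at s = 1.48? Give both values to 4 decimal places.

Euler on (x_1,x_2): x_1_{n+1} = x_1_n + h·x_1', x_2_{n+1} = x_2_n + h·x_2'.
0.700000: (-0.870000, 1.560000); f=(2.267000, -0.865300) → (0.014130, 1.222533)
1.090000: (0.014130, 1.222533); f=(2.323433, -1.087315) → (0.920269, 0.798480)
(x_1(1.48), x_2(1.48)) ≈ (0.9203, 0.7985)

0.9203, 0.7985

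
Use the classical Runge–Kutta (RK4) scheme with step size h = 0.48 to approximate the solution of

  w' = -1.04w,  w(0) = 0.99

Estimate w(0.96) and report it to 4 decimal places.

0.3651

RK4: k1 = f(t_n, w_n); k2 = f(t_n + h/2, w_n + (h/2)·k1); k3 = f(t_n + h/2, w_n + (h/2)·k2); k4 = f(t_n + h, w_n + h·k3); w_{n+1} = w_n + (h/6)·(k1 + 2k2 + 2k3 + k4).
t=0.000000, w=0.990000:
  k1 = f(0.000000, 0.990000) = -1.029600
  k2 = f(0.240000, 0.742896) = -0.772612
  k3 = f(0.240000, 0.804573) = -0.836756
  k4 = f(0.480000, 0.588357) = -0.611891
  w ← 0.990000 + (0.48/6)·(k1 + 2k2 + 2k3 + k4) = 0.601182
t=0.480000, w=0.601182:
  k1 = f(0.480000, 0.601182) = -0.625229
  k2 = f(0.720000, 0.451127) = -0.469172
  k3 = f(0.720000, 0.488581) = -0.508124
  k4 = f(0.960000, 0.357282) = -0.371574
  w ← 0.601182 + (0.48/6)·(k1 + 2k2 + 2k3 + k4) = 0.365070
w(0.96) ≈ 0.3651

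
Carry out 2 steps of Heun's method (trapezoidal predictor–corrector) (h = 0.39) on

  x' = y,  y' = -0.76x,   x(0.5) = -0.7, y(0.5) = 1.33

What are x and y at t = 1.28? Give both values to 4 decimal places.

0.4369, 1.4179

Heun on (x,y): k1 = f(t_n, state_n); k2 = f(t_n + h, state_n + h·k1); state_{n+1} = state_n + (h/2)·(k1 + k2).
0.500000: (-0.700000, 1.330000)
  k1 = (1.330000, 0.532000)
  predictor → (-0.181300, 1.537480)
  k2 = (1.537480, 0.137788)
  → (-0.140841, 1.460609)
0.890000: (-0.140841, 1.460609)
  k1 = (1.460609, 0.107039)
  predictor → (0.428796, 1.502354)
  k2 = (1.502354, -0.325885)
  → (0.436936, 1.417934)
(x(1.28), y(1.28)) ≈ (0.4369, 1.4179)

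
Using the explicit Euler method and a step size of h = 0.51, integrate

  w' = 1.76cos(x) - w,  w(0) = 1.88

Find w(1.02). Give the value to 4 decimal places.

1.6746

Euler: w_{n+1} = w_n + h·f(x_n, w_n).
x=0.000000, w=1.880000: f=-0.120000 → w ← 1.880000 + 0.51·(-0.120000) = 1.818800
x=0.510000, w=1.818800: f=-0.282770 → w ← 1.818800 + 0.51·(-0.282770) = 1.674587
w(1.02) ≈ 1.6746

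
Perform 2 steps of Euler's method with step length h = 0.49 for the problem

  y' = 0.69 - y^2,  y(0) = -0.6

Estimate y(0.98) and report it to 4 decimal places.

-0.1943

Euler: y_{n+1} = y_n + h·f(x_n, y_n).
x=0.000000, y=-0.600000: f=0.330000 → y ← -0.600000 + 0.49·0.330000 = -0.438300
x=0.490000, y=-0.438300: f=0.497893 → y ← -0.438300 + 0.49·0.497893 = -0.194332
y(0.98) ≈ -0.1943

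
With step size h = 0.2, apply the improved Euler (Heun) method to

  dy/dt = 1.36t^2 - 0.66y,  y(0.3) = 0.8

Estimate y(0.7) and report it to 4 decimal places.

0.7502

Heun: k1 = f(t_n, y_n); k2 = f(t_n + h, y_n + h·k1); y_{n+1} = y_n + (h/2)·(k1 + k2).
t=0.300000, y=0.800000:
  k1 = f(0.300000, 0.800000) = -0.405600
  k2 = f(0.500000, 0.718880) = -0.134461
  y ← 0.800000 + (0.2/2)·(-0.405600 + (-0.134461)) = 0.745994
t=0.500000, y=0.745994:
  k1 = f(0.500000, 0.745994) = -0.152356
  k2 = f(0.700000, 0.715523) = 0.194155
  y ← 0.745994 + (0.2/2)·(-0.152356 + 0.194155) = 0.750174
y(0.7) ≈ 0.7502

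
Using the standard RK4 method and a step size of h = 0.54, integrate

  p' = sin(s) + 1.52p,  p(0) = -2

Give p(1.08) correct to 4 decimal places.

RK4: k1 = f(s_n, p_n); k2 = f(s_n + h/2, p_n + (h/2)·k1); k3 = f(s_n + h/2, p_n + (h/2)·k2); k4 = f(s_n + h, p_n + h·k3); p_{n+1} = p_n + (h/6)·(k1 + 2k2 + 2k3 + k4).
s=0.000000, p=-2.000000:
  k1 = f(0.000000, -2.000000) = -3.040000
  k2 = f(0.270000, -2.820800) = -4.020885
  k3 = f(0.270000, -3.085639) = -4.423440
  k4 = f(0.540000, -4.388657) = -6.156623
  p ← -2.000000 + (0.54/6)·(k1 + 2k2 + 2k3 + k4) = -4.347674
s=0.540000, p=-4.347674:
  k1 = f(0.540000, -4.347674) = -6.094329
  k2 = f(0.810000, -5.993143) = -8.385291
  k3 = f(0.810000, -6.611703) = -9.325501
  k4 = f(1.080000, -9.383445) = -13.380879
  p ← -4.347674 + (0.54/6)·(k1 + 2k2 + 2k3 + k4) = -9.288386
p(1.08) ≈ -9.2884

-9.2884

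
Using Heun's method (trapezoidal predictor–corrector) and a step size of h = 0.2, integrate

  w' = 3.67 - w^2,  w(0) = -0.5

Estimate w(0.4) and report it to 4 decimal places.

Heun: k1 = f(s_n, w_n); k2 = f(s_n + h, w_n + h·k1); w_{n+1} = w_n + (h/2)·(k1 + k2).
s=0.000000, w=-0.500000:
  k1 = f(0.000000, -0.500000) = 3.420000
  k2 = f(0.200000, 0.184000) = 3.636144
  w ← -0.500000 + (0.2/2)·(3.420000 + 3.636144) = 0.205614
s=0.200000, w=0.205614:
  k1 = f(0.200000, 0.205614) = 3.627723
  k2 = f(0.400000, 0.931159) = 2.802943
  w ← 0.205614 + (0.2/2)·(3.627723 + 2.802943) = 0.848681
w(0.4) ≈ 0.8487

0.8487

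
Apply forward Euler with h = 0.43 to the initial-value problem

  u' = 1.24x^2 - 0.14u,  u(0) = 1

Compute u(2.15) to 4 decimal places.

Euler: u_{n+1} = u_n + h·f(x_n, u_n).
x=0.000000, u=1.000000: f=-0.140000 → u ← 1.000000 + 0.43·(-0.140000) = 0.939800
x=0.430000, u=0.939800: f=0.097704 → u ← 0.939800 + 0.43·0.097704 = 0.981813
x=0.860000, u=0.981813: f=0.779650 → u ← 0.981813 + 0.43·0.779650 = 1.317062
x=1.290000, u=1.317062: f=1.879095 → u ← 1.317062 + 0.43·1.879095 = 2.125073
x=1.720000, u=2.125073: f=3.370906 → u ← 2.125073 + 0.43·3.370906 = 3.574563
u(2.15) ≈ 3.5746

3.5746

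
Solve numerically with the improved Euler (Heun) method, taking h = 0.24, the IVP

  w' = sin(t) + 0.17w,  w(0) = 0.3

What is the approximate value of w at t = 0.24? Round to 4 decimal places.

Heun: k1 = f(t_n, w_n); k2 = f(t_n + h, w_n + h·k1); w_{n+1} = w_n + (h/2)·(k1 + k2).
t=0.000000, w=0.300000:
  k1 = f(0.000000, 0.300000) = 0.051000
  k2 = f(0.240000, 0.312240) = 0.290783
  w ← 0.300000 + (0.24/2)·(0.051000 + 0.290783) = 0.341014
w(0.24) ≈ 0.3410

0.3410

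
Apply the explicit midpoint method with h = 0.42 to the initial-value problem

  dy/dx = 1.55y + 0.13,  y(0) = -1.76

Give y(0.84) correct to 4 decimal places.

Midpoint: k1 = f(x_n, y_n); k2 = f(x_n + h/2, y_n + (h/2)·k1); y_{n+1} = y_n + h·k2.
x=0.000000, y=-1.760000:
  k1 = f(0.000000, -1.760000) = -2.598000
  k2 = f(0.210000, -2.305580) = -3.443649
  y ← -1.760000 + 0.42·(-3.443649) = -3.206333
x=0.420000, y=-3.206333:
  k1 = f(0.420000, -3.206333) = -4.839815
  k2 = f(0.630000, -4.222694) = -6.415175
  y ← -3.206333 + 0.42·(-6.415175) = -5.900706
y(0.84) ≈ -5.9007

-5.9007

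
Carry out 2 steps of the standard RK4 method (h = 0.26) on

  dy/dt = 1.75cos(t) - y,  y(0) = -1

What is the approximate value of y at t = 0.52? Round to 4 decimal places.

RK4: k1 = f(t_n, y_n); k2 = f(t_n + h/2, y_n + (h/2)·k1); k3 = f(t_n + h/2, y_n + (h/2)·k2); k4 = f(t_n + h, y_n + h·k3); y_{n+1} = y_n + (h/6)·(k1 + 2k2 + 2k3 + k4).
t=0.000000, y=-1.000000:
  k1 = f(0.000000, -1.000000) = 2.750000
  k2 = f(0.130000, -0.642500) = 2.377733
  k3 = f(0.130000, -0.690895) = 2.426128
  k4 = f(0.260000, -0.369207) = 2.060389
  y ← -1.000000 + (0.26/6)·(k1 + 2k2 + 2k3 + k4) = -0.375215
t=0.260000, y=-0.375215:
  k1 = f(0.260000, -0.375215) = 2.066398
  k2 = f(0.390000, -0.106583) = 1.725174
  k3 = f(0.390000, -0.150942) = 1.769533
  k4 = f(0.520000, 0.084864) = 1.433820
  y ← -0.375215 + (0.26/6)·(k1 + 2k2 + 2k3 + k4) = 0.079336
y(0.52) ≈ 0.0793

0.0793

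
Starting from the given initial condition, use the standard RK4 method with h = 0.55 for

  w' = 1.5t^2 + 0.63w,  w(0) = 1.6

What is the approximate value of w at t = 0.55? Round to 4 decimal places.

RK4: k1 = f(t_n, w_n); k2 = f(t_n + h/2, w_n + (h/2)·k1); k3 = f(t_n + h/2, w_n + (h/2)·k2); k4 = f(t_n + h, w_n + h·k3); w_{n+1} = w_n + (h/6)·(k1 + 2k2 + 2k3 + k4).
t=0.000000, w=1.600000:
  k1 = f(0.000000, 1.600000) = 1.008000
  k2 = f(0.275000, 1.877200) = 1.296074
  k3 = f(0.275000, 1.956420) = 1.345982
  k4 = f(0.550000, 2.340290) = 1.928133
  w ← 1.600000 + (0.55/6)·(k1 + 2k2 + 2k3 + k4) = 2.353522
w(0.55) ≈ 2.3535

2.3535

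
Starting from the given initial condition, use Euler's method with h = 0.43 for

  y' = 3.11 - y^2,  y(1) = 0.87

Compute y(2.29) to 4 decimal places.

Euler: y_{n+1} = y_n + h·f(t_n, y_n).
t=1.000000, y=0.870000: f=2.353100 → y ← 0.870000 + 0.43·2.353100 = 1.881833
t=1.430000, y=1.881833: f=-0.431295 → y ← 1.881833 + 0.43·(-0.431295) = 1.696376
t=1.860000, y=1.696376: f=0.232309 → y ← 1.696376 + 0.43·0.232309 = 1.796269
y(2.29) ≈ 1.7963

1.7963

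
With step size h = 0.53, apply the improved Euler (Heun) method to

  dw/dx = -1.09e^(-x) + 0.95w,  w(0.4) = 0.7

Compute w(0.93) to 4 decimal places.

Heun: k1 = f(x_n, w_n); k2 = f(x_n + h, w_n + h·k1); w_{n+1} = w_n + (h/2)·(k1 + k2).
x=0.400000, w=0.700000:
  k1 = f(0.400000, 0.700000) = -0.065649
  k2 = f(0.930000, 0.665206) = 0.201882
  w ← 0.700000 + (0.53/2)·(-0.065649 + 0.201882) = 0.736102
w(0.93) ≈ 0.7361

0.7361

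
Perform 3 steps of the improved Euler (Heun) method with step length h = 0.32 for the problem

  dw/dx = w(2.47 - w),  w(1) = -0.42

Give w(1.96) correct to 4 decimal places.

Heun: k1 = f(x_n, w_n); k2 = f(x_n + h, w_n + h·k1); w_{n+1} = w_n + (h/2)·(k1 + k2).
x=1.000000, w=-0.420000:
  k1 = f(1.000000, -0.420000) = -1.213800
  k2 = f(1.320000, -0.808416) = -2.650324
  w ← -0.420000 + (0.32/2)·(-1.213800 + (-2.650324)) = -1.038260
x=1.320000, w=-1.038260:
  k1 = f(1.320000, -1.038260) = -3.642485
  k2 = f(1.640000, -2.203855) = -10.300500
  w ← -1.038260 + (0.32/2)·(-3.642485 + (-10.300500)) = -3.269137
x=1.640000, w=-3.269137:
  k1 = f(1.640000, -3.269137) = -18.762029
  k2 = f(1.960000, -9.272987) = -108.892557
  w ← -3.269137 + (0.32/2)·(-18.762029 + (-108.892557)) = -23.693871
w(1.96) ≈ -23.6939

-23.6939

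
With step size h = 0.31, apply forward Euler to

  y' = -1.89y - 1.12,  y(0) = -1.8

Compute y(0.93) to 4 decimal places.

Euler: y_{n+1} = y_n + h·f(s_n, y_n).
s=0.000000, y=-1.800000: f=2.282000 → y ← -1.800000 + 0.31·2.282000 = -1.092580
s=0.310000, y=-1.092580: f=0.944976 → y ← -1.092580 + 0.31·0.944976 = -0.799637
s=0.620000, y=-0.799637: f=0.391315 → y ← -0.799637 + 0.31·0.391315 = -0.678330
y(0.93) ≈ -0.6783

-0.6783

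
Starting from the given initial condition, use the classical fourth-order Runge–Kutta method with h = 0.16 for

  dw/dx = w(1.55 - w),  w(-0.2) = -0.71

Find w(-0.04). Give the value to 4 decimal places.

-1.0444

RK4: k1 = f(x_n, w_n); k2 = f(x_n + h/2, w_n + (h/2)·k1); k3 = f(x_n + h/2, w_n + (h/2)·k2); k4 = f(x_n + h, w_n + h·k3); w_{n+1} = w_n + (h/6)·(k1 + 2k2 + 2k3 + k4).
x=-0.200000, w=-0.710000:
  k1 = f(-0.200000, -0.710000) = -1.604600
  k2 = f(-0.120000, -0.838368) = -2.002331
  k3 = f(-0.120000, -0.870187) = -2.106014
  k4 = f(-0.040000, -1.046962) = -2.718921
  w ← -0.710000 + (0.16/6)·(k1 + 2k2 + 2k3 + k4) = -1.044406
w(-0.04) ≈ -1.0444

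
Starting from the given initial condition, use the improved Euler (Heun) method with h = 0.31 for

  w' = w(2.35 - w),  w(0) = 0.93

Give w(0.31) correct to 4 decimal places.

1.3445

Heun: k1 = f(x_n, w_n); k2 = f(x_n + h, w_n + h·k1); w_{n+1} = w_n + (h/2)·(k1 + k2).
x=0.000000, w=0.930000:
  k1 = f(0.000000, 0.930000) = 1.320600
  k2 = f(0.310000, 1.339386) = 1.353602
  w ← 0.930000 + (0.31/2)·(1.320600 + 1.353602) = 1.344501
w(0.31) ≈ 1.3445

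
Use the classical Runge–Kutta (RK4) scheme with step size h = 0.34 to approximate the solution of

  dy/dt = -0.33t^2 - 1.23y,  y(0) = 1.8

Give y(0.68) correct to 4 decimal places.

RK4: k1 = f(t_n, y_n); k2 = f(t_n + h/2, y_n + (h/2)·k1); k3 = f(t_n + h/2, y_n + (h/2)·k2); k4 = f(t_n + h, y_n + h·k3); y_{n+1} = y_n + (h/6)·(k1 + 2k2 + 2k3 + k4).
t=0.000000, y=1.800000:
  k1 = f(0.000000, 1.800000) = -2.214000
  k2 = f(0.170000, 1.423620) = -1.760590
  k3 = f(0.170000, 1.500700) = -1.855398
  k4 = f(0.340000, 1.169165) = -1.476221
  y ← 1.800000 + (0.34/6)·(k1 + 2k2 + 2k3 + k4) = 1.181076
t=0.340000, y=1.181076:
  k1 = f(0.340000, 1.181076) = -1.490871
  k2 = f(0.510000, 0.927628) = -1.226815
  k3 = f(0.510000, 0.972517) = -1.282029
  k4 = f(0.680000, 0.745186) = -1.069170
  y ← 1.181076 + (0.34/6)·(k1 + 2k2 + 2k3 + k4) = 0.751671
y(0.68) ≈ 0.7517

0.7517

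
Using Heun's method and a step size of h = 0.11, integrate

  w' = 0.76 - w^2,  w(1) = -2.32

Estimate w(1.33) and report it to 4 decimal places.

-7.0894

Heun: k1 = f(x_n, w_n); k2 = f(x_n + h, w_n + h·k1); w_{n+1} = w_n + (h/2)·(k1 + k2).
x=1.000000, w=-2.320000:
  k1 = f(1.000000, -2.320000) = -4.622400
  k2 = f(1.110000, -2.828464) = -7.240209
  w ← -2.320000 + (0.11/2)·(-4.622400 + (-7.240209)) = -2.972443
x=1.110000, w=-2.972443:
  k1 = f(1.110000, -2.972443) = -8.075420
  k2 = f(1.220000, -3.860740) = -14.145311
  w ← -2.972443 + (0.11/2)·(-8.075420 + (-14.145311)) = -4.194584
x=1.220000, w=-4.194584:
  k1 = f(1.220000, -4.194584) = -16.834532
  k2 = f(1.330000, -6.046382) = -35.798738
  w ← -4.194584 + (0.11/2)·(-16.834532 + (-35.798738)) = -7.089414
w(1.33) ≈ -7.0894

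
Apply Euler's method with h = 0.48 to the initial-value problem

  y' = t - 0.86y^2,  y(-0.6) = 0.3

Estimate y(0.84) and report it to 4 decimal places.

Euler: y_{n+1} = y_n + h·f(t_n, y_n).
t=-0.600000, y=0.300000: f=-0.677400 → y ← 0.300000 + 0.48·(-0.677400) = -0.025152
t=-0.120000, y=-0.025152: f=-0.120544 → y ← -0.025152 + 0.48·(-0.120544) = -0.083013
t=0.360000, y=-0.083013: f=0.354074 → y ← -0.083013 + 0.48·0.354074 = 0.086942
y(0.84) ≈ 0.0869

0.0869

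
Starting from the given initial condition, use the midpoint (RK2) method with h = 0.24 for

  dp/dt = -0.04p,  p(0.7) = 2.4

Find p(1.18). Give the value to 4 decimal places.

2.3544

Midpoint: k1 = f(t_n, p_n); k2 = f(t_n + h/2, p_n + (h/2)·k1); p_{n+1} = p_n + h·k2.
t=0.700000, p=2.400000:
  k1 = f(0.700000, 2.400000) = -0.096000
  k2 = f(0.820000, 2.388480) = -0.095539
  p ← 2.400000 + 0.24·(-0.095539) = 2.377071
t=0.940000, p=2.377071:
  k1 = f(0.940000, 2.377071) = -0.095083
  k2 = f(1.060000, 2.365661) = -0.094626
  p ← 2.377071 + 0.24·(-0.094626) = 2.354360
p(1.18) ≈ 2.3544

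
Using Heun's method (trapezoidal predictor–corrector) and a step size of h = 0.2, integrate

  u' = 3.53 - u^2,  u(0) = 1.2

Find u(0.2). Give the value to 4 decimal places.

Heun: k1 = f(t_n, u_n); k2 = f(t_n + h, u_n + h·k1); u_{n+1} = u_n + (h/2)·(k1 + k2).
t=0.000000, u=1.200000:
  k1 = f(0.000000, 1.200000) = 2.090000
  k2 = f(0.200000, 1.618000) = 0.912076
  u ← 1.200000 + (0.2/2)·(2.090000 + 0.912076) = 1.500208
u(0.2) ≈ 1.5002

1.5002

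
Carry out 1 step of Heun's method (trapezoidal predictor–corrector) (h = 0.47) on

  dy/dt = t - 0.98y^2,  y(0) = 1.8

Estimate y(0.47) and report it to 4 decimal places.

Heun: k1 = f(t_n, y_n); k2 = f(t_n + h, y_n + h·k1); y_{n+1} = y_n + (h/2)·(k1 + k2).
t=0.000000, y=1.800000:
  k1 = f(0.000000, 1.800000) = -3.175200
  k2 = f(0.470000, 0.307656) = 0.377241
  y ← 1.800000 + (0.47/2)·(-3.175200 + 0.377241) = 1.142480
y(0.47) ≈ 1.1425

1.1425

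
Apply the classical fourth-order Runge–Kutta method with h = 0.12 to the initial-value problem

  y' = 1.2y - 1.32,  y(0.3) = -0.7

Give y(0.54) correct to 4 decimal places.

RK4: k1 = f(t_n, y_n); k2 = f(t_n + h/2, y_n + (h/2)·k1); k3 = f(t_n + h/2, y_n + (h/2)·k2); k4 = f(t_n + h, y_n + h·k3); y_{n+1} = y_n + (h/6)·(k1 + 2k2 + 2k3 + k4).
t=0.300000, y=-0.700000:
  k1 = f(0.300000, -0.700000) = -2.160000
  k2 = f(0.360000, -0.829600) = -2.315520
  k3 = f(0.360000, -0.838931) = -2.326717
  k4 = f(0.420000, -0.979206) = -2.495047
  y ← -0.700000 + (0.12/6)·(k1 + 2k2 + 2k3 + k4) = -0.978790
t=0.420000, y=-0.978790:
  k1 = f(0.420000, -0.978790) = -2.494549
  k2 = f(0.480000, -1.128463) = -2.674156
  k3 = f(0.480000, -1.139240) = -2.687088
  k4 = f(0.540000, -1.301241) = -2.881489
  y ← -0.978790 + (0.12/6)·(k1 + 2k2 + 2k3 + k4) = -1.300761
y(0.54) ≈ -1.3008

-1.3008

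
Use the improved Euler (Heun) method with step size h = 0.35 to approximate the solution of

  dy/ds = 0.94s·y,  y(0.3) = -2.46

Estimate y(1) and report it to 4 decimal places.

-3.7505

Heun: k1 = f(s_n, y_n); k2 = f(s_n + h, y_n + h·k1); y_{n+1} = y_n + (h/2)·(k1 + k2).
s=0.300000, y=-2.460000:
  k1 = f(0.300000, -2.460000) = -0.693720
  k2 = f(0.650000, -2.702802) = -1.651412
  y ← -2.460000 + (0.35/2)·(-0.693720 + (-1.651412)) = -2.870398
s=0.650000, y=-2.870398:
  k1 = f(0.650000, -2.870398) = -1.753813
  k2 = f(1.000000, -3.484233) = -3.275179
  y ← -2.870398 + (0.35/2)·(-1.753813 + (-3.275179)) = -3.750472
y(1) ≈ -3.7505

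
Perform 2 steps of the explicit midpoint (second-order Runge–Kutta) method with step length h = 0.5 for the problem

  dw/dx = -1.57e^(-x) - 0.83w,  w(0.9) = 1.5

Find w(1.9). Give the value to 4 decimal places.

Midpoint: k1 = f(x_n, w_n); k2 = f(x_n + h/2, w_n + (h/2)·k1); w_{n+1} = w_n + h·k2.
x=0.900000, w=1.500000:
  k1 = f(0.900000, 1.500000) = -1.883314
  k2 = f(1.150000, 1.029171) = -1.351332
  w ← 1.500000 + 0.5·(-1.351332) = 0.824334
x=1.400000, w=0.824334:
  k1 = f(1.400000, 0.824334) = -1.071354
  k2 = f(1.650000, 0.556495) = -0.763410
  w ← 0.824334 + 0.5·(-0.763410) = 0.442629
w(1.9) ≈ 0.4426

0.4426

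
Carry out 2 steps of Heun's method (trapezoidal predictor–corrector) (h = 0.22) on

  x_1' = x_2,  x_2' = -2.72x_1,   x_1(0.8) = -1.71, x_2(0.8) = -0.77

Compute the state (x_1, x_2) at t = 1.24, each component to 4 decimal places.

Heun on (x_1,x_2): k1 = f(t_n, state_n); k2 = f(t_n + h, state_n + h·k1); state_{n+1} = state_n + (h/2)·(k1 + k2).
0.800000: (-1.710000, -0.770000)
  k1 = (-0.770000, 4.651200)
  predictor → (-1.879400, 0.253264)
  k2 = (0.253264, 5.111968)
  → (-1.766841, 0.303948)
1.020000: (-1.766841, 0.303948)
  k1 = (0.303948, 4.805807)
  predictor → (-1.699972, 1.361226)
  k2 = (1.361226, 4.623925)
  → (-1.583672, 1.341219)
(x_1(1.24), x_2(1.24)) ≈ (-1.5837, 1.3412)

-1.5837, 1.3412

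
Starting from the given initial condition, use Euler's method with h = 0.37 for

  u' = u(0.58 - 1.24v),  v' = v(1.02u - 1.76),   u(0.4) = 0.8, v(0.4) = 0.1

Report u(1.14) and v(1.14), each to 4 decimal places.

1.1077, 0.0457

Euler on (u,v): u_{n+1} = u_n + h·u', v_{n+1} = v_n + h·v'.
0.400000: (0.800000, 0.100000); f=(0.364800, -0.094400) → (0.934976, 0.065072)
0.770000: (0.934976, 0.065072); f=(0.466844, -0.052469) → (1.107708, 0.045658)
(u(1.14), v(1.14)) ≈ (1.1077, 0.0457)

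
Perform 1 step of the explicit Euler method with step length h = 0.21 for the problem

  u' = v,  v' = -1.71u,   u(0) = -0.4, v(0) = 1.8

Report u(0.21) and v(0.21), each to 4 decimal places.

Euler on (u,v): u_{n+1} = u_n + h·u', v_{n+1} = v_n + h·v'.
0.000000: (-0.400000, 1.800000); f=(1.800000, 0.684000) → (-0.022000, 1.943640)
(u(0.21), v(0.21)) ≈ (-0.0220, 1.9436)

-0.0220, 1.9436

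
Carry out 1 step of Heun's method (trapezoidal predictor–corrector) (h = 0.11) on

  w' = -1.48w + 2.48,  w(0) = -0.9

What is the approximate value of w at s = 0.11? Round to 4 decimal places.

Heun: k1 = f(s_n, w_n); k2 = f(s_n + h, w_n + h·k1); w_{n+1} = w_n + (h/2)·(k1 + k2).
s=0.000000, w=-0.900000:
  k1 = f(0.000000, -0.900000) = 3.812000
  k2 = f(0.110000, -0.480680) = 3.191406
  w ← -0.900000 + (0.11/2)·(3.812000 + 3.191406) = -0.514813
w(0.11) ≈ -0.5148

-0.5148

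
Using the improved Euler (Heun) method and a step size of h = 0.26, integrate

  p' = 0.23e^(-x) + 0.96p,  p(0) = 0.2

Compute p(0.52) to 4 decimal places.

0.4520

Heun: k1 = f(x_n, p_n); k2 = f(x_n + h, p_n + h·k1); p_{n+1} = p_n + (h/2)·(k1 + k2).
x=0.000000, p=0.200000:
  k1 = f(0.000000, 0.200000) = 0.422000
  k2 = f(0.260000, 0.309720) = 0.474673
  p ← 0.200000 + (0.26/2)·(0.422000 + 0.474673) = 0.316567
x=0.260000, p=0.316567:
  k1 = f(0.260000, 0.316567) = 0.481247
  k2 = f(0.520000, 0.441692) = 0.560764
  p ← 0.316567 + (0.26/2)·(0.481247 + 0.560764) = 0.452029
p(0.52) ≈ 0.4520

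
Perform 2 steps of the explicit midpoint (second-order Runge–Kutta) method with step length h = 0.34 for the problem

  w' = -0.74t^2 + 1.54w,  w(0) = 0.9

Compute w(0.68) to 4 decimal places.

2.3969

Midpoint: k1 = f(t_n, w_n); k2 = f(t_n + h/2, w_n + (h/2)·k1); w_{n+1} = w_n + h·k2.
t=0.000000, w=0.900000:
  k1 = f(0.000000, 0.900000) = 1.386000
  k2 = f(0.170000, 1.135620) = 1.727469
  w ← 0.900000 + 0.34·1.727469 = 1.487339
t=0.340000, w=1.487339:
  k1 = f(0.340000, 1.487339) = 2.204959
  k2 = f(0.510000, 1.862182) = 2.675287
  w ← 1.487339 + 0.34·2.675287 = 2.396937
w(0.68) ≈ 2.3969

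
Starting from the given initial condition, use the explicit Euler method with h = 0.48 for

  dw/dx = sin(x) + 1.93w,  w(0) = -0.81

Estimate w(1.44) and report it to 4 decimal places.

-4.9704

Euler: w_{n+1} = w_n + h·f(x_n, w_n).
x=0.000000, w=-0.810000: f=-1.563300 → w ← -0.810000 + 0.48·(-1.563300) = -1.560384
x=0.480000, w=-1.560384: f=-2.549762 → w ← -1.560384 + 0.48·(-2.549762) = -2.784270
x=0.960000, w=-2.784270: f=-4.554449 → w ← -2.784270 + 0.48·(-4.554449) = -4.970405
w(1.44) ≈ -4.9704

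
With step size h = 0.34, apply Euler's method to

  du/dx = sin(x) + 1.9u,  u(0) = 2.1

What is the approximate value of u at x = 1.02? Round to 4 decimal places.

Euler: u_{n+1} = u_n + h·f(x_n, u_n).
x=0.000000, u=2.100000: f=3.990000 → u ← 2.100000 + 0.34·3.990000 = 3.456600
x=0.340000, u=3.456600: f=6.901027 → u ← 3.456600 + 0.34·6.901027 = 5.802949
x=0.680000, u=5.802949: f=11.654397 → u ← 5.802949 + 0.34·11.654397 = 9.765444
u(1.02) ≈ 9.7654

9.7654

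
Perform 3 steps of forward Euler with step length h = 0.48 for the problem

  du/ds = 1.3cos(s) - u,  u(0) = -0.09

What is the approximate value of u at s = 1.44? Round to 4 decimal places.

Euler: u_{n+1} = u_n + h·f(s_n, u_n).
s=0.000000, u=-0.090000: f=1.390000 → u ← -0.090000 + 0.48·1.390000 = 0.577200
s=0.480000, u=0.577200: f=0.575893 → u ← 0.577200 + 0.48·0.575893 = 0.853629
s=0.960000, u=0.853629: f=-0.108053 → u ← 0.853629 + 0.48·(-0.108053) = 0.801763
u(1.44) ≈ 0.8018

0.8018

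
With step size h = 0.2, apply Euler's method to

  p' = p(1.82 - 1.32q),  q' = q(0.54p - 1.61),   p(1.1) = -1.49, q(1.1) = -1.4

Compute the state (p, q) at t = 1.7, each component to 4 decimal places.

Euler on (p,q): p_{n+1} = p_n + h·p', q_{n+1} = q_n + h·q'.
1.100000: (-1.490000, -1.400000); f=(-5.465320, 3.380440) → (-2.583064, -0.723912)
1.300000: (-2.583064, -0.723912); f=(-7.169459, 2.175250) → (-4.016956, -0.288862)
1.500000: (-4.016956, -0.288862); f=(-8.842516, 1.091654) → (-5.785459, -0.070531)
(p(1.7), q(1.7)) ≈ (-5.7855, -0.0705)

-5.7855, -0.0705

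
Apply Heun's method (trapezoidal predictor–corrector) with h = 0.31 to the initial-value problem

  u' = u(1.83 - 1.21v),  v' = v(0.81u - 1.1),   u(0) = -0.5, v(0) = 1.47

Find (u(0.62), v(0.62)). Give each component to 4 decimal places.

-0.7685, 0.5893

Heun on (u,v): k1 = f(s_n, state_n); k2 = f(s_n + h, state_n + h·k1); state_{n+1} = state_n + (h/2)·(k1 + k2).
0.000000: (-0.500000, 1.470000)
  k1 = (-0.025650, -2.212350)
  predictor → (-0.507952, 0.784171)
  k2 = (-0.447583, -1.185229)
  → (-0.573351, 0.943375)
0.310000: (-0.573351, 0.943375)
  k1 = (-0.394761, -1.475830)
  predictor → (-0.695727, 0.485868)
  k2 = (-0.864162, -0.808260)
  → (-0.768484, 0.589341)
(u(0.62), v(0.62)) ≈ (-0.7685, 0.5893)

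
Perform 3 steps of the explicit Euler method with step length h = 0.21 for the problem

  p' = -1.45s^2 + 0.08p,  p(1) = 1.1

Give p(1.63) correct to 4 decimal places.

Euler: p_{n+1} = p_n + h·f(s_n, p_n).
s=1.000000, p=1.100000: f=-1.362000 → p ← 1.100000 + 0.21·(-1.362000) = 0.813980
s=1.210000, p=0.813980: f=-2.057827 → p ← 0.813980 + 0.21·(-2.057827) = 0.381836
s=1.420000, p=0.381836: f=-2.893233 → p ← 0.381836 + 0.21·(-2.893233) = -0.225743
p(1.63) ≈ -0.2257

-0.2257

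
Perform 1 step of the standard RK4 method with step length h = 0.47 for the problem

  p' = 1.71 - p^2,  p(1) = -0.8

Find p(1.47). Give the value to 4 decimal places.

RK4: k1 = f(x_n, p_n); k2 = f(x_n + h/2, p_n + (h/2)·k1); k3 = f(x_n + h/2, p_n + (h/2)·k2); k4 = f(x_n + h, p_n + h·k3); p_{n+1} = p_n + (h/6)·(k1 + 2k2 + 2k3 + k4).
x=1.000000, p=-0.800000:
  k1 = f(1.000000, -0.800000) = 1.070000
  k2 = f(1.235000, -0.548550) = 1.409093
  k3 = f(1.235000, -0.468863) = 1.490167
  k4 = f(1.470000, -0.099621) = 1.700076
  p ← -0.800000 + (0.47/6)·(k1 + 2k2 + 2k3 + k4) = -0.128793
p(1.47) ≈ -0.1288

-0.1288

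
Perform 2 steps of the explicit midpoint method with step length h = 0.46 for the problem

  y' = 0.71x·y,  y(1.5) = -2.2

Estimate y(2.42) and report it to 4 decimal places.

Midpoint: k1 = f(x_n, y_n); k2 = f(x_n + h/2, y_n + (h/2)·k1); y_{n+1} = y_n + h·k2.
x=1.500000, y=-2.200000:
  k1 = f(1.500000, -2.200000) = -2.343000
  k2 = f(1.730000, -2.738890) = -3.364179
  y ← -2.200000 + 0.46·(-3.364179) = -3.747522
x=1.960000, y=-3.747522:
  k1 = f(1.960000, -3.747522) = -5.215052
  k2 = f(2.190000, -4.946984) = -7.692066
  y ← -3.747522 + 0.46·(-7.692066) = -7.285872
y(2.42) ≈ -7.2859

-7.2859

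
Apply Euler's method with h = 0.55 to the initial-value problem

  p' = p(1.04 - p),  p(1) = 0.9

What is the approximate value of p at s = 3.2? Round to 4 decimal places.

1.0336

Euler: p_{n+1} = p_n + h·f(s_n, p_n).
s=1.000000, p=0.900000: f=0.126000 → p ← 0.900000 + 0.55·0.126000 = 0.969300
s=1.550000, p=0.969300: f=0.068530 → p ← 0.969300 + 0.55·0.068530 = 1.006991
s=2.100000, p=1.006991: f=0.033240 → p ← 1.006991 + 0.55·0.033240 = 1.025273
s=2.650000, p=1.025273: f=0.015099 → p ← 1.025273 + 0.55·0.015099 = 1.033578
p(3.2) ≈ 1.0336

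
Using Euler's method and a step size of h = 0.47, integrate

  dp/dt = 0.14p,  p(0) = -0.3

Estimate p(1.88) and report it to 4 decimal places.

-0.3871

Euler: p_{n+1} = p_n + h·f(t_n, p_n).
t=0.000000, p=-0.300000: f=-0.042000 → p ← -0.300000 + 0.47·(-0.042000) = -0.319740
t=0.470000, p=-0.319740: f=-0.044764 → p ← -0.319740 + 0.47·(-0.044764) = -0.340779
t=0.940000, p=-0.340779: f=-0.047709 → p ← -0.340779 + 0.47·(-0.047709) = -0.363202
t=1.410000, p=-0.363202: f=-0.050848 → p ← -0.363202 + 0.47·(-0.050848) = -0.387101
p(1.88) ≈ -0.3871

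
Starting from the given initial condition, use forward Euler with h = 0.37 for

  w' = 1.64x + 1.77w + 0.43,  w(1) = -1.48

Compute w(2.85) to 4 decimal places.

-0.7636

Euler: w_{n+1} = w_n + h·f(x_n, w_n).
x=1.000000, w=-1.480000: f=-0.549600 → w ← -1.480000 + 0.37·(-0.549600) = -1.683352
x=1.370000, w=-1.683352: f=-0.302733 → w ← -1.683352 + 0.37·(-0.302733) = -1.795363
x=1.740000, w=-1.795363: f=0.105807 → w ← -1.795363 + 0.37·0.105807 = -1.756215
x=2.110000, w=-1.756215: f=0.781900 → w ← -1.756215 + 0.37·0.781900 = -1.466912
x=2.480000, w=-1.466912: f=1.900767 → w ← -1.466912 + 0.37·1.900767 = -0.763628
w(2.85) ≈ -0.7636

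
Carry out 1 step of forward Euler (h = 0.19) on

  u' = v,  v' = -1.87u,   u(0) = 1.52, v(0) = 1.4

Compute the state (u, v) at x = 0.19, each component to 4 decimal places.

Euler on (u,v): u_{n+1} = u_n + h·u', v_{n+1} = v_n + h·v'.
0.000000: (1.520000, 1.400000); f=(1.400000, -2.842400) → (1.786000, 0.859944)
(u(0.19), v(0.19)) ≈ (1.7860, 0.8599)

1.7860, 0.8599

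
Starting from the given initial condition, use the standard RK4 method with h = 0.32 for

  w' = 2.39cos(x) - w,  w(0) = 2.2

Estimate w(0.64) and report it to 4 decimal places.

2.2020

RK4: k1 = f(x_n, w_n); k2 = f(x_n + h/2, w_n + (h/2)·k1); k3 = f(x_n + h/2, w_n + (h/2)·k2); k4 = f(x_n + h, w_n + h·k3); w_{n+1} = w_n + (h/6)·(k1 + 2k2 + 2k3 + k4).
x=0.000000, w=2.200000:
  k1 = f(0.000000, 2.200000) = 0.190000
  k2 = f(0.160000, 2.230400) = 0.129073
  k3 = f(0.160000, 2.220652) = 0.138821
  k4 = f(0.320000, 2.244423) = 0.024250
  w ← 2.200000 + (0.32/6)·(k1 + 2k2 + 2k3 + k4) = 2.240002
x=0.320000, w=2.240002:
  k1 = f(0.320000, 2.240002) = 0.028671
  k2 = f(0.480000, 2.244589) = -0.124672
  k3 = f(0.480000, 2.220055) = -0.100137
  k4 = f(0.640000, 2.207958) = -0.290949
  w ← 2.240002 + (0.32/6)·(k1 + 2k2 + 2k3 + k4) = 2.202034
w(0.64) ≈ 2.2020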